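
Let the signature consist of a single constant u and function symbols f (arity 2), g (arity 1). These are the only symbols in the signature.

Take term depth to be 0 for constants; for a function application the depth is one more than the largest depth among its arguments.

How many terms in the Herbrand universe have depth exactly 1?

Let N_k = |{terms of depth ≤ k}|. Then N_0 = 1 and N_k = 1 + N_{k-1}^2 + N_{k-1} for k ≥ 1 (one summand per function symbol, arity giving the exponent).
N_0 = 1
N_1 = 1 + 1^2 + 1 = 3
Terms of depth exactly 1: N_1 − N_0 = 3 − 1 = 2.

2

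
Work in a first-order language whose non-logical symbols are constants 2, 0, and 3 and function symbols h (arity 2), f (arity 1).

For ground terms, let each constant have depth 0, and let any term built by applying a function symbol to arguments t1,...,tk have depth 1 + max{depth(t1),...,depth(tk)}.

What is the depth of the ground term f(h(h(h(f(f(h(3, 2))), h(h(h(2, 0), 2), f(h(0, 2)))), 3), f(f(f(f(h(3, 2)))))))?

7

depth(h(3, 2)) = 1 + max(0, 0) = 1
depth(f(h(3, 2))) = 1 + depth(h(3, 2)) = 1 + 1 = 2
depth(f(f(h(3, 2)))) = 1 + depth(f(h(3, 2))) = 1 + 2 = 3
depth(h(2, 0)) = 1 + max(0, 0) = 1
depth(h(h(2, 0), 2)) = 1 + max(1, 0) = 2
depth(h(0, 2)) = 1 + max(0, 0) = 1
depth(f(h(0, 2))) = 1 + depth(h(0, 2)) = 1 + 1 = 2
depth(h(h(h(2, 0), 2), f(h(0, 2)))) = 1 + max(2, 2) = 3
depth(h(f(f(h(3, 2))), h(h(h(2, 0), 2), f(h(0, 2))))) = 1 + max(3, 3) = 4
depth(h(h(f(f(h(3, 2))), h(h(h(2, 0), 2), f(h(0, 2)))), 3)) = 1 + max(4, 0) = 5
depth(f(f(f(h(3, 2))))) = 1 + depth(f(f(h(3, 2)))) = 1 + 3 = 4
depth(f(f(f(f(h(3, 2)))))) = 1 + depth(f(f(f(h(3, 2))))) = 1 + 4 = 5
depth(h(h(h(f(f(h(3, 2))), h(h(h(2, 0), 2), f(h(0, 2)))), 3), f(f(f(f(h(3, 2))))))) = 1 + max(5, 5) = 6
depth(f(h(h(h(f(f(h(3, 2))), h(h(h(2, 0), 2), f(h(0, 2)))), 3), f(f(f(f(h(3, 2)))))))) = 1 + depth(h(h(h(f(f(h(3, 2))), h(h(h(2, 0), 2), f(h(0, 2)))), 3), f(f(f(f(h(3, 2))))))) = 1 + 6 = 7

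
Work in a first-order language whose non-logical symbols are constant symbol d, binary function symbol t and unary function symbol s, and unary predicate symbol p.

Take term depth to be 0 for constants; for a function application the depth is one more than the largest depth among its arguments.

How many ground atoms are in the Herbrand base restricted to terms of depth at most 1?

3

First count ground terms of depth ≤ 1.
Count level by level. With function symbols t/2, s/1, the terms of depth ≤ k are the 1 constant together with each function applied to depth-≤(k−1) tuples, so N_k = 1 + N_{k-1}^2 + N_{k-1}.
N_0 = 1
N_1 = 1 + 1^2 + 1 = 3
Explicitly: d, t(d, d), s(d).
So |H| = 3.
Each predicate of arity r yields |H|^r ground atoms (one per choice of an r-tuple from H):
  p: 3
Total ground atoms: 3.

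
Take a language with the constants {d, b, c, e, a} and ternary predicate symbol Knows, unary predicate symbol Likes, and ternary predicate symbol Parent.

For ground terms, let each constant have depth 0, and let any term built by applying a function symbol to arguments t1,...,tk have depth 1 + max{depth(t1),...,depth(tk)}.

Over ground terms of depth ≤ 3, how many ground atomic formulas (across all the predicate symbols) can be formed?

First count ground terms of depth ≤ 3.
With no function symbols every ground term is a constant, so there are exactly 5 ground terms at every depth bound.
N_0 = 5
N_1 = 5
N_2 = 5
N_3 = 5
Explicitly: d, b, c, e, a.
So |H| = 5.
For each predicate symbol, the number of ground atoms is |H| raised to its arity; summing:
  Knows: 5^3 = 125;  Likes: 5;  Parent: 5^3 = 125
Total ground atoms: 125 + 5 + 125 = 255.

255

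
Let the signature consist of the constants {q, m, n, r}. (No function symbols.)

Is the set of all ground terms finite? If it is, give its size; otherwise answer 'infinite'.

There are no function symbols, so every ground term is one of the 4 constants.
The Herbrand universe is {q, m, n, r}, which is finite with 4 elements.

4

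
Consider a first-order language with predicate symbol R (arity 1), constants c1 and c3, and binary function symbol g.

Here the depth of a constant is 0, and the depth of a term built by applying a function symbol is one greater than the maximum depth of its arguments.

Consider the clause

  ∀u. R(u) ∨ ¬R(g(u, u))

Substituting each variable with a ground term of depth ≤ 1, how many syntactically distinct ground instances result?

6

Ground terms of depth ≤ 1:
  Let N_k count ground terms of depth at most k. Each non-constant term of depth ≤ k is some function symbol applied to depth-≤(k−1) arguments, giving N_k = 2 + N_{k-1}^2.
  N_0 = 2
  N_1 = 2 + 2^2 = 6
So there are 6 ground terms available for substitution.
The body mentions the single quantified variable u; since ground terms form a free algebra, no two substitutions collapse to the same formula.
Number of ground instances = 6.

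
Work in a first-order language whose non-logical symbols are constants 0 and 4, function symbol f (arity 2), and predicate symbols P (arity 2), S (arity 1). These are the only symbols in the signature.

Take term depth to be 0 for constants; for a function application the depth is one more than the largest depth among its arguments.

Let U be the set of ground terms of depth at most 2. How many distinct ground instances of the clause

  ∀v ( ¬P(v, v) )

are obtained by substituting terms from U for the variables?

Ground terms of depth ≤ 2:
  Count level by level. With function symbols f/2, the terms of depth ≤ k are the 2 constants together with each function applied to depth-≤(k−1) tuples, so N_k = 2 + N_{k-1}^2.
  N_0 = 2
  N_1 = 2 + 2^2 = 6
  N_2 = 2 + 6^2 = 38
So there are 38 ground terms available for substitution.
The body mentions the single quantified variable v; since ground terms form a free algebra, no two substitutions collapse to the same formula.
Number of ground instances = 38.

38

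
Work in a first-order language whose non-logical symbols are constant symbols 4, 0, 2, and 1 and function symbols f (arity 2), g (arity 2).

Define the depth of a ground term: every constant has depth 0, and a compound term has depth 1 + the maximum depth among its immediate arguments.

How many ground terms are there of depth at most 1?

Let N_k count ground terms of depth at most k. Each non-constant term of depth ≤ k is some function symbol applied to depth-≤(k−1) arguments, giving N_k = 4 + N_{k-1}^2 + N_{k-1}^2.
N_0 = 4
N_1 = 4 + 4^2 + 4^2 = 36

36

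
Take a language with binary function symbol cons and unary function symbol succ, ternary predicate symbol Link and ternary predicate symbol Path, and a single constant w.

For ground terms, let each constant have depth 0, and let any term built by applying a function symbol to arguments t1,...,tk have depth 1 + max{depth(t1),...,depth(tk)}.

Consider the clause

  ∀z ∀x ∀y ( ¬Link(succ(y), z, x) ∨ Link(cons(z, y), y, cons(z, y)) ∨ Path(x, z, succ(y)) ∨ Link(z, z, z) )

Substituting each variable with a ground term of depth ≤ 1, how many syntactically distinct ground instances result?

27

Ground terms of depth ≤ 1:
  If N_k denotes the number of depth-≤k ground terms, the 1 constant gives N_0 = 1, and each function symbol of arity r contributes N_{k-1}^r new terms at level k: N_k = 1 + N_{k-1}^2 + N_{k-1}.
  N_0 = 1
  N_1 = 1 + 1^2 + 1 = 3
So there are 3 ground terms available for substitution.
Each of z, x, y ranges independently over the available ground terms, and distinct assignments produce distinct instances.
Number of ground instances = 3^3 = 27.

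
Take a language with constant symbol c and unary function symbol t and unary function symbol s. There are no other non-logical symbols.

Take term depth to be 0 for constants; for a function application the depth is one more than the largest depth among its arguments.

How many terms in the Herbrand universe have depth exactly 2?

4

Let N_k count ground terms of depth at most k. Each non-constant term of depth ≤ k is some function symbol applied to depth-≤(k−1) arguments, giving N_k = 1 + N_{k-1} + N_{k-1}.
N_0 = 1
N_1 = 1 + 1 + 1 = 3
N_2 = 1 + 3 + 3 = 7
Terms of depth exactly 2: N_2 − N_1 = 7 − 3 = 4.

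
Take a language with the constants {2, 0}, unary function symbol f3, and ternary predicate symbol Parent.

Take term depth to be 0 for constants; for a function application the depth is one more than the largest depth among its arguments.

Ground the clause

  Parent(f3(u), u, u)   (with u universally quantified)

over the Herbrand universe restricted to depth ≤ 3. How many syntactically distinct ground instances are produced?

8

Ground terms of depth ≤ 3:
  Let N_k count ground terms of depth at most k. Each non-constant term of depth ≤ k is some function symbol applied to depth-≤(k−1) arguments, giving N_k = 2 + N_{k-1}.
  N_0 = 2
  N_1 = 2 + 2 = 4
  N_2 = 2 + 4 = 6
  N_3 = 2 + 6 = 8
So there are 8 ground terms available for substitution.
The clause has 1 distinct variable (u), which appears in the body. In the free term algebra distinct substitutions yield syntactically distinct ground instances.
Number of ground instances = 8.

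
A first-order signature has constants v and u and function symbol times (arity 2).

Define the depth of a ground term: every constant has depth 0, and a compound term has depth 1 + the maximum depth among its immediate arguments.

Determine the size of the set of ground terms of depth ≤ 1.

6

Let N_k = |{terms of depth ≤ k}|. Then N_0 = 2 and N_k = 2 + N_{k-1}^2 for k ≥ 1 (one summand per function symbol, arity giving the exponent).
N_0 = 2
N_1 = 2 + 2^2 = 6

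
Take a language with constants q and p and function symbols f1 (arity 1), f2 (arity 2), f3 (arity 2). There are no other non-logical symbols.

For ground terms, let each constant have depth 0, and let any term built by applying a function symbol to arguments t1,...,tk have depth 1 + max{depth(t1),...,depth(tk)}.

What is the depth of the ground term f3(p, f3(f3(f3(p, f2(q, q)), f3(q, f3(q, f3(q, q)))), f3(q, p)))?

depth(f2(q, q)) = 1 + max(0, 0) = 1
depth(f3(p, f2(q, q))) = 1 + max(0, 1) = 2
depth(f3(q, q)) = 1 + max(0, 0) = 1
depth(f3(q, f3(q, q))) = 1 + max(0, 1) = 2
depth(f3(q, f3(q, f3(q, q)))) = 1 + max(0, 2) = 3
depth(f3(f3(p, f2(q, q)), f3(q, f3(q, f3(q, q))))) = 1 + max(2, 3) = 4
depth(f3(q, p)) = 1 + max(0, 0) = 1
depth(f3(f3(f3(p, f2(q, q)), f3(q, f3(q, f3(q, q)))), f3(q, p))) = 1 + max(4, 1) = 5
depth(f3(p, f3(f3(f3(p, f2(q, q)), f3(q, f3(q, f3(q, q)))), f3(q, p)))) = 1 + max(0, 5) = 6

6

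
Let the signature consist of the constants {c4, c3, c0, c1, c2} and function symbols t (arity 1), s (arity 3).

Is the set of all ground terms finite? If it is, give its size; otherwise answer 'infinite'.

infinite

The signature has at least one function symbol (t, arity 1) and at least one constant (c4).
Iterating t gives infinitely many distinct ground terms: c4, t(c4), t(t(c4)), ...
So the Herbrand universe is infinite.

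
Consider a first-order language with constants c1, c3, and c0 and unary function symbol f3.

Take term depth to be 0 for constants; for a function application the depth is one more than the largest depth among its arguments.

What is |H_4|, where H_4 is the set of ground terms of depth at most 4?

Let N_k count ground terms of depth at most k. Each non-constant term of depth ≤ k is some function symbol applied to depth-≤(k−1) arguments, giving N_k = 3 + N_{k-1}.
N_0 = 3
N_1 = 3 + 3 = 6
N_2 = 3 + 6 = 9
N_3 = 3 + 9 = 12
N_4 = 3 + 12 = 15

15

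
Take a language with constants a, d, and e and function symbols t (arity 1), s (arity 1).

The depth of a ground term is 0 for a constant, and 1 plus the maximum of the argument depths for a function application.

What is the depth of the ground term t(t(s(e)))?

depth(s(e)) = 1 + depth(e) = 1 + 0 = 1
depth(t(s(e))) = 1 + depth(s(e)) = 1 + 1 = 2
depth(t(t(s(e)))) = 1 + depth(t(s(e))) = 1 + 2 = 3

3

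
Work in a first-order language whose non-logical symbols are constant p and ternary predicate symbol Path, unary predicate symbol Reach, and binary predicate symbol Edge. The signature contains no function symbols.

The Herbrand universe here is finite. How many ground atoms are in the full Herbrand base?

With no function symbols, the Herbrand universe is just the 1 constant.
Ground atoms per predicate: Path: 1^3 = 1, Reach: 1, Edge: 1^2 = 1.
Herbrand base size = 1 + 1 + 1 = 3.

3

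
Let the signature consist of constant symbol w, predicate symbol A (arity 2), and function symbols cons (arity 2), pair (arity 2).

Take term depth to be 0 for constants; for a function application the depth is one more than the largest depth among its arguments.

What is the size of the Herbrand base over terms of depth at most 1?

9

First count ground terms of depth ≤ 1.
Let N_k = |{terms of depth ≤ k}|. Then N_0 = 1 and N_k = 1 + N_{k-1}^2 + N_{k-1}^2 for k ≥ 1 (one summand per function symbol, arity giving the exponent).
N_0 = 1
N_1 = 1 + 1^2 + 1^2 = 3
Explicitly: w, cons(w, w), pair(w, w).
So |H| = 3.
For each predicate symbol, the number of ground atoms is |H| raised to its arity; summing:
  A: 3^2 = 9
Total ground atoms: 9.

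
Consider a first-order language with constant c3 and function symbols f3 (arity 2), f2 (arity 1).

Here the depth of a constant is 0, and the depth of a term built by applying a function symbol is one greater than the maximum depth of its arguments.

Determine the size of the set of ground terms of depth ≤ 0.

1

Let N_k count ground terms of depth at most k. Each non-constant term of depth ≤ k is some function symbol applied to depth-≤(k−1) arguments, giving N_k = 1 + N_{k-1}^2 + N_{k-1}.
N_0 = 1
Explicitly: c3.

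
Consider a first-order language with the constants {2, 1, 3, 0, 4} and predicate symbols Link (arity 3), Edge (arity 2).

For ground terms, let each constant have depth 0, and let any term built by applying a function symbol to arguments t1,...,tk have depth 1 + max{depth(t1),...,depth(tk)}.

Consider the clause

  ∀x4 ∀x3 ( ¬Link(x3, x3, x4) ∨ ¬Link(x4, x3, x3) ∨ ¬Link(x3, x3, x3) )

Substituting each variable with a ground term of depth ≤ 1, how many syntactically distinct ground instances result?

Ground terms of depth ≤ 1:
  With no function symbols every ground term is a constant, so there are exactly 5 ground terms at every depth bound.
  N_0 = 5
  N_1 = 5
  Explicitly: 2, 1, 3, 0, 4.
So there are 5 ground terms available for substitution.
The clause has 2 distinct variables (x4, x3), each appearing in the body. In the free term algebra distinct substitutions yield syntactically distinct ground instances.
Number of ground instances = 5^2 = 25.

25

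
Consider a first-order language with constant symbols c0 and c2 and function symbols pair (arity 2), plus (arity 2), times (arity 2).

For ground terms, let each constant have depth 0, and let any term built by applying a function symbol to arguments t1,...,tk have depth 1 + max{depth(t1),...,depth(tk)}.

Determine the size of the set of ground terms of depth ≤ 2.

Write N_k for the number of ground terms of depth ≤ k. A term of depth ≤ k is either a constant or a function symbol applied to arguments of depth ≤ k−1, so N_k = 2 + N_{k-1}^2 + N_{k-1}^2 + N_{k-1}^2.
N_0 = 2
N_1 = 2 + 2^2 + 2^2 + 2^2 = 14
N_2 = 2 + 14^2 + 14^2 + 14^2 = 590

590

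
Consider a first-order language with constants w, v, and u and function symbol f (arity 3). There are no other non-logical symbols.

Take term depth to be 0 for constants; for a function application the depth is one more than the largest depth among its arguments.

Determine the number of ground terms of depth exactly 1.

Let N_k = |{terms of depth ≤ k}|. Then N_0 = 3 and N_k = 3 + N_{k-1}^3 for k ≥ 1 (one summand per function symbol, arity giving the exponent).
N_0 = 3
N_1 = 3 + 3^3 = 30
Terms of depth exactly 1: N_1 − N_0 = 30 − 3 = 27.

27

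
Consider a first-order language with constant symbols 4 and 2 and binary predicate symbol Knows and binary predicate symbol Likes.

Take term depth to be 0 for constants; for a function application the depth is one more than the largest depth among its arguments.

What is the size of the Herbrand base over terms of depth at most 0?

8

First count ground terms of depth ≤ 0.
With no function symbols every ground term is a constant, so there are exactly 2 ground terms at every depth bound.
N_0 = 2
Explicitly: 4, 2.
So |H| = 2.
For each predicate symbol, the number of ground atoms is |H| raised to its arity; summing:
  Knows: 2^2 = 4;  Likes: 2^2 = 4
Total ground atoms: 4 + 4 = 8.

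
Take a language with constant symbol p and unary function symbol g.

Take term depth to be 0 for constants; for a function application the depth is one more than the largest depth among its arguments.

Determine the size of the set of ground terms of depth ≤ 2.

Let N_k count ground terms of depth at most k. Each non-constant term of depth ≤ k is some function symbol applied to depth-≤(k−1) arguments, giving N_k = 1 + N_{k-1}.
N_0 = 1
N_1 = 1 + 1 = 2
N_2 = 1 + 2 = 3
Explicitly: p, g(p), g(g(p)).

3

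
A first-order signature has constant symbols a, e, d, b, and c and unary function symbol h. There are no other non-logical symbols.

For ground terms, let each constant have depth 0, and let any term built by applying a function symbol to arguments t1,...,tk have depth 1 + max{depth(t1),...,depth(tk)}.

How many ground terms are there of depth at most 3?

Let N_k count ground terms of depth at most k. Each non-constant term of depth ≤ k is some function symbol applied to depth-≤(k−1) arguments, giving N_k = 5 + N_{k-1}.
N_0 = 5
N_1 = 5 + 5 = 10
N_2 = 5 + 10 = 15
N_3 = 5 + 15 = 20

20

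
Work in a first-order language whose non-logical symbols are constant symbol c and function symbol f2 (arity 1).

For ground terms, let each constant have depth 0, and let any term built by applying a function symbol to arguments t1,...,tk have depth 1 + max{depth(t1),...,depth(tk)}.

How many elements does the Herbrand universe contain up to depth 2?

3

Count level by level. With function symbols f2/1, the terms of depth ≤ k are the 1 constant together with each function applied to depth-≤(k−1) tuples, so N_k = 1 + N_{k-1}.
N_0 = 1
N_1 = 1 + 1 = 2
N_2 = 1 + 2 = 3
Explicitly: c, f2(c), f2(f2(c)).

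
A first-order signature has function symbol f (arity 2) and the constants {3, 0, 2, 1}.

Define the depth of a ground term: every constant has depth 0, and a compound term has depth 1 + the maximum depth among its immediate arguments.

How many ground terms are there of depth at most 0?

Let N_k = |{terms of depth ≤ k}|. Then N_0 = 4 and N_k = 4 + N_{k-1}^2 for k ≥ 1 (one summand per function symbol, arity giving the exponent).
N_0 = 4
Explicitly: 3, 0, 2, 1.

4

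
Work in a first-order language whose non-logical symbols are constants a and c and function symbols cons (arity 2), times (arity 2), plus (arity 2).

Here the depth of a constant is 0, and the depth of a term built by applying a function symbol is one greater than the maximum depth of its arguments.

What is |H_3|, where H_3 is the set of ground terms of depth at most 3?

1044302

Let N_k count ground terms of depth at most k. Each non-constant term of depth ≤ k is some function symbol applied to depth-≤(k−1) arguments, giving N_k = 2 + N_{k-1}^2 + N_{k-1}^2 + N_{k-1}^2.
N_0 = 2
N_1 = 2 + 2^2 + 2^2 + 2^2 = 14
N_2 = 2 + 14^2 + 14^2 + 14^2 = 590
N_3 = 2 + 590^2 + 590^2 + 590^2 = 1044302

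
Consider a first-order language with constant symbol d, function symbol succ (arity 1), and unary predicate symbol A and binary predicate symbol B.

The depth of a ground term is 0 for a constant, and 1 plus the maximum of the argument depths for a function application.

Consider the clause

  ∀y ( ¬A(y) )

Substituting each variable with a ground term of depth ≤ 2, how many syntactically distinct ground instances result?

Ground terms of depth ≤ 2:
  Let N_k count ground terms of depth at most k. Each non-constant term of depth ≤ k is some function symbol applied to depth-≤(k−1) arguments, giving N_k = 1 + N_{k-1}.
  N_0 = 1
  N_1 = 1 + 1 = 2
  N_2 = 1 + 2 = 3
  Explicitly: d, succ(d), succ(succ(d)).
So there are 3 ground terms available for substitution.
The clause has 1 distinct variable (y), which appears in the body. In the free term algebra distinct substitutions yield syntactically distinct ground instances.
Number of ground instances = 3.

3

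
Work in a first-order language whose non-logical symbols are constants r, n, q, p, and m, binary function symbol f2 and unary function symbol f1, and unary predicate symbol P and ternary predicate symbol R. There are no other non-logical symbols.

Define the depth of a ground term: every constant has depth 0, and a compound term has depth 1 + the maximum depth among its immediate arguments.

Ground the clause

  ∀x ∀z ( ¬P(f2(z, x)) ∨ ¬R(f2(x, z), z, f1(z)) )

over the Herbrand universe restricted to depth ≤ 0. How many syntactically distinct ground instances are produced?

Ground terms of depth ≤ 0:
  Let N_k count ground terms of depth at most k. Each non-constant term of depth ≤ k is some function symbol applied to depth-≤(k−1) arguments, giving N_k = 5 + N_{k-1}^2 + N_{k-1}.
  N_0 = 5
So there are 5 ground terms available for substitution.
Each of x, z ranges independently over the available ground terms, and distinct assignments produce distinct instances.
Number of ground instances = 5^2 = 25.

25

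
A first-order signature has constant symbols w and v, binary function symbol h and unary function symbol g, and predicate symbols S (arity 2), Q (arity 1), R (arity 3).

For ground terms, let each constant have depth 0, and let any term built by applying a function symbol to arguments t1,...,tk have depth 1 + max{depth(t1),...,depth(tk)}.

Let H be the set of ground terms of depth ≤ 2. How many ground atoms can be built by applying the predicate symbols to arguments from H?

410774

First count ground terms of depth ≤ 2.
Let N_k = |{terms of depth ≤ k}|. Then N_0 = 2 and N_k = 2 + N_{k-1}^2 + N_{k-1} for k ≥ 1 (one summand per function symbol, arity giving the exponent).
N_0 = 2
N_1 = 2 + 2^2 + 2 = 8
N_2 = 2 + 8^2 + 8 = 74
So |H| = 74.
Ground atoms are formed by filling each argument slot of a predicate with a term from H, so an r-ary predicate gives |H|^r atoms:
  S: 74^2 = 5476;  Q: 74;  R: 74^3 = 405224
Total ground atoms: 5476 + 74 + 405224 = 410774.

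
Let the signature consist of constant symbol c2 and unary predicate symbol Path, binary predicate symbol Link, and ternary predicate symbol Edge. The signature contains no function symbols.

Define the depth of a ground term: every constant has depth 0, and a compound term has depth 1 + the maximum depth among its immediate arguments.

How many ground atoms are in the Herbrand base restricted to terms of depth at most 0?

3

First count ground terms of depth ≤ 0.
With no function symbols every ground term is a constant, so there is exactly 1 ground term at every depth bound.
N_0 = 1
Explicitly: c2.
So |H| = 1.
For each predicate symbol, the number of ground atoms is |H| raised to its arity; summing:
  Path: 1;  Link: 1^2 = 1;  Edge: 1^3 = 1
Total ground atoms: 1 + 1 + 1 = 3.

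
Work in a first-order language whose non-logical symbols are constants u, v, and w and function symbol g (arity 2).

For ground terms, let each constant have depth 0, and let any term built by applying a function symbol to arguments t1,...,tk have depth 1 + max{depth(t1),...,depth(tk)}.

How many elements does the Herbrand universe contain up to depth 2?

Let N_k count ground terms of depth at most k. Each non-constant term of depth ≤ k is some function symbol applied to depth-≤(k−1) arguments, giving N_k = 3 + N_{k-1}^2.
N_0 = 3
N_1 = 3 + 3^2 = 12
N_2 = 3 + 12^2 = 147

147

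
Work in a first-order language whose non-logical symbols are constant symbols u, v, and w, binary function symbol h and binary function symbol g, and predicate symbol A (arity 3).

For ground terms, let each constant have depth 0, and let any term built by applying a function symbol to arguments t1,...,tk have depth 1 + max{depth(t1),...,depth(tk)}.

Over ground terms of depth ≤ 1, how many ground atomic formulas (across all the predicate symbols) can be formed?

9261

First count ground terms of depth ≤ 1.
Write N_k for the number of ground terms of depth ≤ k. A term of depth ≤ k is either a constant or a function symbol applied to arguments of depth ≤ k−1, so N_k = 3 + N_{k-1}^2 + N_{k-1}^2.
N_0 = 3
N_1 = 3 + 3^2 + 3^2 = 21
So |H| = 21.
Ground atoms are formed by filling each argument slot of a predicate with a term from H, so an r-ary predicate gives |H|^r atoms:
  A: 21^3 = 9261
Total ground atoms: 9261.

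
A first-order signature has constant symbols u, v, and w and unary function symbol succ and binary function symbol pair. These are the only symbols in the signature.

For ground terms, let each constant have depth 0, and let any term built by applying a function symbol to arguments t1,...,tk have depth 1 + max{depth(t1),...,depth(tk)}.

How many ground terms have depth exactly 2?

228

If N_k denotes the number of depth-≤k ground terms, the 3 constants give N_0 = 3, and each function symbol of arity r contributes N_{k-1}^r new terms at level k: N_k = 3 + N_{k-1} + N_{k-1}^2.
N_0 = 3
N_1 = 3 + 3 + 3^2 = 15
N_2 = 3 + 15 + 15^2 = 243
Terms of depth exactly 2: N_2 − N_1 = 243 − 15 = 228.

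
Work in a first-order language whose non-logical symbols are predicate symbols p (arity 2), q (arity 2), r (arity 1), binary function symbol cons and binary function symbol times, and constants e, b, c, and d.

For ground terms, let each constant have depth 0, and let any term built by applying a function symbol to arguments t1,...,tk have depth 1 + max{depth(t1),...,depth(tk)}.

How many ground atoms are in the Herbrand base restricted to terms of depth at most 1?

First count ground terms of depth ≤ 1.
Count level by level. With function symbols cons/2, times/2, the terms of depth ≤ k are the 4 constants together with each function applied to depth-≤(k−1) tuples, so N_k = 4 + N_{k-1}^2 + N_{k-1}^2.
N_0 = 4
N_1 = 4 + 4^2 + 4^2 = 36
So |H| = 36.
Ground atoms are formed by filling each argument slot of a predicate with a term from H, so an r-ary predicate gives |H|^r atoms:
  p: 36^2 = 1296;  q: 36^2 = 1296;  r: 36
Total ground atoms: 1296 + 1296 + 36 = 2628.

2628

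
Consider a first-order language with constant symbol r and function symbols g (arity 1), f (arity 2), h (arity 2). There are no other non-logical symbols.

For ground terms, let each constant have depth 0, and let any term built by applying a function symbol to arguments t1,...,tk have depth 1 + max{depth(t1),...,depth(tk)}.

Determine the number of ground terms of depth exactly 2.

If N_k denotes the number of depth-≤k ground terms, the 1 constant gives N_0 = 1, and each function symbol of arity r contributes N_{k-1}^r new terms at level k: N_k = 1 + N_{k-1} + N_{k-1}^2 + N_{k-1}^2.
N_0 = 1
N_1 = 1 + 1 + 1^2 + 1^2 = 4
N_2 = 1 + 4 + 4^2 + 4^2 = 37
Terms of depth exactly 2: N_2 − N_1 = 37 − 4 = 33.

33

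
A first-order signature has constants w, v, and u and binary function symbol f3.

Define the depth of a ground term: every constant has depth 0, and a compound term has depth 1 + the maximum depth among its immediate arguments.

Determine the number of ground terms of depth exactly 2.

Write N_k for the number of ground terms of depth ≤ k. A term of depth ≤ k is either a constant or a function symbol applied to arguments of depth ≤ k−1, so N_k = 3 + N_{k-1}^2.
N_0 = 3
N_1 = 3 + 3^2 = 12
N_2 = 3 + 12^2 = 147
Terms of depth exactly 2: N_2 − N_1 = 147 − 12 = 135.

135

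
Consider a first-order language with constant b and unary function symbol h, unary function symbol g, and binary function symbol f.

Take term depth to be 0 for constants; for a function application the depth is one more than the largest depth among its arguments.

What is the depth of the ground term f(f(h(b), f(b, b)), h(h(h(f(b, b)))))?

5

depth(h(b)) = 1 + depth(b) = 1 + 0 = 1
depth(f(b, b)) = 1 + max(0, 0) = 1
depth(f(h(b), f(b, b))) = 1 + max(1, 1) = 2
depth(h(f(b, b))) = 1 + depth(f(b, b)) = 1 + 1 = 2
depth(h(h(f(b, b)))) = 1 + depth(h(f(b, b))) = 1 + 2 = 3
depth(h(h(h(f(b, b))))) = 1 + depth(h(h(f(b, b)))) = 1 + 3 = 4
depth(f(f(h(b), f(b, b)), h(h(h(f(b, b)))))) = 1 + max(2, 4) = 5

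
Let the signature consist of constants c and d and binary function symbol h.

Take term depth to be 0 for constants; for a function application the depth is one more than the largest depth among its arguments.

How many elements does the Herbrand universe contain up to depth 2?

38

Let N_k = |{terms of depth ≤ k}|. Then N_0 = 2 and N_k = 2 + N_{k-1}^2 for k ≥ 1 (one summand per function symbol, arity giving the exponent).
N_0 = 2
N_1 = 2 + 2^2 = 6
N_2 = 2 + 6^2 = 38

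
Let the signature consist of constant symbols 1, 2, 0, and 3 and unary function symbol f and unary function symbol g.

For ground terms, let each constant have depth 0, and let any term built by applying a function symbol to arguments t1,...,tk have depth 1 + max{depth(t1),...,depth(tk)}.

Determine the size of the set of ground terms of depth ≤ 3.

60

Let N_k count ground terms of depth at most k. Each non-constant term of depth ≤ k is some function symbol applied to depth-≤(k−1) arguments, giving N_k = 4 + N_{k-1} + N_{k-1}.
N_0 = 4
N_1 = 4 + 4 + 4 = 12
N_2 = 4 + 12 + 12 = 28
N_3 = 4 + 28 + 28 = 60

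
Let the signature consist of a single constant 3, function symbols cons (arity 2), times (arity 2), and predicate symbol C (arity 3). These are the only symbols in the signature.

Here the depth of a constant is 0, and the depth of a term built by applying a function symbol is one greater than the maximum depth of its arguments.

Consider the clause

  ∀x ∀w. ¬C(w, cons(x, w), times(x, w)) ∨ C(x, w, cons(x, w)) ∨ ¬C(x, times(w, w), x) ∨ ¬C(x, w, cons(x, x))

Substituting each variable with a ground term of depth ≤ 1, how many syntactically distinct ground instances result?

9

Ground terms of depth ≤ 1:
  If N_k denotes the number of depth-≤k ground terms, the 1 constant gives N_0 = 1, and each function symbol of arity r contributes N_{k-1}^r new terms at level k: N_k = 1 + N_{k-1}^2 + N_{k-1}^2.
  N_0 = 1
  N_1 = 1 + 1^2 + 1^2 = 3
So there are 3 ground terms available for substitution.
Each of x, w ranges independently over the available ground terms, and distinct assignments produce distinct instances.
Number of ground instances = 3^2 = 9.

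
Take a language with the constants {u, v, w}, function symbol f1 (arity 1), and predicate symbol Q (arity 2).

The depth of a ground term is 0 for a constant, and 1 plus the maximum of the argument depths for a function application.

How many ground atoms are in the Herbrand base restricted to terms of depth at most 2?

First count ground terms of depth ≤ 2.
Write N_k for the number of ground terms of depth ≤ k. A term of depth ≤ k is either a constant or a function symbol applied to arguments of depth ≤ k−1, so N_k = 3 + N_{k-1}.
N_0 = 3
N_1 = 3 + 3 = 6
N_2 = 3 + 6 = 9
Explicitly: u, v, w, f1(u), f1(v), f1(w), f1(f1(u)), f1(f1(v)), f1(f1(w)).
So |H| = 9.
A ground atom is a predicate applied to a tuple of terms from H, so the count is the sum over predicates of |H|^arity:
  Q: 9^2 = 81
Total ground atoms: 81.

81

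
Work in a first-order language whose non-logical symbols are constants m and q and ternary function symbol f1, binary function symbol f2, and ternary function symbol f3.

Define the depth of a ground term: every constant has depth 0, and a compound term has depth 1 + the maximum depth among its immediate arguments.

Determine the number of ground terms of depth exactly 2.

21760

Count level by level. With function symbols f1/3, f2/2, f3/3, the terms of depth ≤ k are the 2 constants together with each function applied to depth-≤(k−1) tuples, so N_k = 2 + N_{k-1}^3 + N_{k-1}^2 + N_{k-1}^3.
N_0 = 2
N_1 = 2 + 2^3 + 2^2 + 2^3 = 22
N_2 = 2 + 22^3 + 22^2 + 22^3 = 21782
Terms of depth exactly 2: N_2 − N_1 = 21782 − 22 = 21760.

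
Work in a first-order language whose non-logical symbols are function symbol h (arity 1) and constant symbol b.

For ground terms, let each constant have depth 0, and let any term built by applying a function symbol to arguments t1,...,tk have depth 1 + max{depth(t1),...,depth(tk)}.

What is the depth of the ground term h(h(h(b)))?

depth(h(b)) = 1 + depth(b) = 1 + 0 = 1
depth(h(h(b))) = 1 + depth(h(b)) = 1 + 1 = 2
depth(h(h(h(b)))) = 1 + depth(h(h(b))) = 1 + 2 = 3

3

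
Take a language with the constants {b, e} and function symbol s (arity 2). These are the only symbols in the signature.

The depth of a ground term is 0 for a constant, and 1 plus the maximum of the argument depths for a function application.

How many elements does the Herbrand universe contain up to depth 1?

6

Count level by level. With function symbols s/2, the terms of depth ≤ k are the 2 constants together with each function applied to depth-≤(k−1) tuples, so N_k = 2 + N_{k-1}^2.
N_0 = 2
N_1 = 2 + 2^2 = 6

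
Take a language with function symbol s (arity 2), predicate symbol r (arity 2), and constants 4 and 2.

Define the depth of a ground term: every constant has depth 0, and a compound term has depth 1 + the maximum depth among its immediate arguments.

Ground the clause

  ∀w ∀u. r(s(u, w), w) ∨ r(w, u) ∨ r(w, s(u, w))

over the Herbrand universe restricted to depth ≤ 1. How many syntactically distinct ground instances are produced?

Ground terms of depth ≤ 1:
  If N_k denotes the number of depth-≤k ground terms, the 2 constants give N_0 = 2, and each function symbol of arity r contributes N_{k-1}^r new terms at level k: N_k = 2 + N_{k-1}^2.
  N_0 = 2
  N_1 = 2 + 2^2 = 6
So there are 6 ground terms available for substitution.
Each of w, u ranges independently over the available ground terms, and distinct assignments produce distinct instances.
Number of ground instances = 6^2 = 36.

36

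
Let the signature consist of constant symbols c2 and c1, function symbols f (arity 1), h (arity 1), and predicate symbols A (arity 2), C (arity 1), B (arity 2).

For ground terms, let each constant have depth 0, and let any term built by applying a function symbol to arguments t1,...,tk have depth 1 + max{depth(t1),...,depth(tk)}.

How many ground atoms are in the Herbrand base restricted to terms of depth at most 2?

406

First count ground terms of depth ≤ 2.
Write N_k for the number of ground terms of depth ≤ k. A term of depth ≤ k is either a constant or a function symbol applied to arguments of depth ≤ k−1, so N_k = 2 + N_{k-1} + N_{k-1}.
N_0 = 2
N_1 = 2 + 2 + 2 = 6
N_2 = 2 + 6 + 6 = 14
So |H| = 14.
For each predicate symbol, the number of ground atoms is |H| raised to its arity; summing:
  A: 14^2 = 196;  C: 14;  B: 14^2 = 196
Total ground atoms: 196 + 14 + 196 = 406.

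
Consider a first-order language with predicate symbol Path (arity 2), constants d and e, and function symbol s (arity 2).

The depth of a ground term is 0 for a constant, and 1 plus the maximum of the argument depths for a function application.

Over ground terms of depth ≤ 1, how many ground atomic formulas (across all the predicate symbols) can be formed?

36

First count ground terms of depth ≤ 1.
Let N_k count ground terms of depth at most k. Each non-constant term of depth ≤ k is some function symbol applied to depth-≤(k−1) arguments, giving N_k = 2 + N_{k-1}^2.
N_0 = 2
N_1 = 2 + 2^2 = 6
Explicitly: d, e, s(d, d), s(d, e), s(e, d), s(e, e).
So |H| = 6.
Each predicate of arity r yields |H|^r ground atoms (one per choice of an r-tuple from H):
  Path: 6^2 = 36
Total ground atoms: 36.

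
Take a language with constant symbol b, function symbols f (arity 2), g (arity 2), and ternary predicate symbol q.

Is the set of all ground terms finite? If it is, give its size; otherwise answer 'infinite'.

The signature has at least one function symbol (f, arity 2) and at least one constant (b).
Iterating f gives infinitely many distinct ground terms: b, f(b, b), f(f(b, b), f(b, b)), ...
So the Herbrand universe is infinite.

infinite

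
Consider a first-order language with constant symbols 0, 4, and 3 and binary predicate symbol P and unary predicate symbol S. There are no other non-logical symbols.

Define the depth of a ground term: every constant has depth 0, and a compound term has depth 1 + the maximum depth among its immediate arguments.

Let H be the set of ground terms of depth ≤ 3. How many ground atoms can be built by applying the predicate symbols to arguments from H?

First count ground terms of depth ≤ 3.
With no function symbols every ground term is a constant, so there are exactly 3 ground terms at every depth bound.
N_0 = 3
N_1 = 3
N_2 = 3
N_3 = 3
Explicitly: 0, 4, 3.
So |H| = 3.
Each predicate of arity r yields |H|^r ground atoms (one per choice of an r-tuple from H):
  P: 3^2 = 9;  S: 3
Total ground atoms: 9 + 3 = 12.

12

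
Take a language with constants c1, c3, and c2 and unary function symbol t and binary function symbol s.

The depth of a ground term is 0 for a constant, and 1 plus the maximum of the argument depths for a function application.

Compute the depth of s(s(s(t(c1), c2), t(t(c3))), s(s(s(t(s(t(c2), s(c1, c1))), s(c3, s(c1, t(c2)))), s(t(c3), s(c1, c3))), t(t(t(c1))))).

7

depth(t(c1)) = 1 + depth(c1) = 1 + 0 = 1
depth(s(t(c1), c2)) = 1 + max(1, 0) = 2
depth(t(c3)) = 1 + depth(c3) = 1 + 0 = 1
depth(t(t(c3))) = 1 + depth(t(c3)) = 1 + 1 = 2
depth(s(s(t(c1), c2), t(t(c3)))) = 1 + max(2, 2) = 3
depth(t(c2)) = 1 + depth(c2) = 1 + 0 = 1
depth(s(c1, c1)) = 1 + max(0, 0) = 1
depth(s(t(c2), s(c1, c1))) = 1 + max(1, 1) = 2
depth(t(s(t(c2), s(c1, c1)))) = 1 + depth(s(t(c2), s(c1, c1))) = 1 + 2 = 3
depth(s(c1, t(c2))) = 1 + max(0, 1) = 2
depth(s(c3, s(c1, t(c2)))) = 1 + max(0, 2) = 3
depth(s(t(s(t(c2), s(c1, c1))), s(c3, s(c1, t(c2))))) = 1 + max(3, 3) = 4
depth(s(c1, c3)) = 1 + max(0, 0) = 1
depth(s(t(c3), s(c1, c3))) = 1 + max(1, 1) = 2
depth(s(s(t(s(t(c2), s(c1, c1))), s(c3, s(c1, t(c2)))), s(t(c3), s(c1, c3)))) = 1 + max(4, 2) = 5
depth(t(t(c1))) = 1 + depth(t(c1)) = 1 + 1 = 2
depth(t(t(t(c1)))) = 1 + depth(t(t(c1))) = 1 + 2 = 3
depth(s(s(s(t(s(t(c2), s(c1, c1))), s(c3, s(c1, t(c2)))), s(t(c3), s(c1, c3))), t(t(t(c1))))) = 1 + max(5, 3) = 6
depth(s(s(s(t(c1), c2), t(t(c3))), s(s(s(t(s(t(c2), s(c1, c1))), s(c3, s(c1, t(c2)))), s(t(c3), s(c1, c3))), t(t(t(c1)))))) = 1 + max(3, 6) = 7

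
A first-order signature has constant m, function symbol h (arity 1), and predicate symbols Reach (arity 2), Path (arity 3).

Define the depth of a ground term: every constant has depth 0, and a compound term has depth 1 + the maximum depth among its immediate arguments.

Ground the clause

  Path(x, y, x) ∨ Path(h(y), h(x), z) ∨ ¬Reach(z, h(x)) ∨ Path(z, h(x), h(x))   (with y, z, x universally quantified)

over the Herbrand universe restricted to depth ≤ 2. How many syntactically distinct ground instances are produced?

Ground terms of depth ≤ 2:
  Write N_k for the number of ground terms of depth ≤ k. A term of depth ≤ k is either a constant or a function symbol applied to arguments of depth ≤ k−1, so N_k = 1 + N_{k-1}.
  N_0 = 1
  N_1 = 1 + 1 = 2
  N_2 = 1 + 2 = 3
  Explicitly: m, h(m), h(h(m)).
So there are 3 ground terms available for substitution.
There are 3 variables to instantiate (y, z, x), each occurring in at least one literal, so different choices give different ground instances.
Number of ground instances = 3^3 = 27.

27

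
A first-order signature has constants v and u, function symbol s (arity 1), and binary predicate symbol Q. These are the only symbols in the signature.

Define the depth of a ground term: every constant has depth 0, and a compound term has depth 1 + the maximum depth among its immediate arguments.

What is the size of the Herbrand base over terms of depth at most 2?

36

First count ground terms of depth ≤ 2.
Let N_k count ground terms of depth at most k. Each non-constant term of depth ≤ k is some function symbol applied to depth-≤(k−1) arguments, giving N_k = 2 + N_{k-1}.
N_0 = 2
N_1 = 2 + 2 = 4
N_2 = 2 + 4 = 6
Explicitly: v, u, s(v), s(u), s(s(v)), s(s(u)).
So |H| = 6.
Each predicate of arity r yields |H|^r ground atoms (one per choice of an r-tuple from H):
  Q: 6^2 = 36
Total ground atoms: 36.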